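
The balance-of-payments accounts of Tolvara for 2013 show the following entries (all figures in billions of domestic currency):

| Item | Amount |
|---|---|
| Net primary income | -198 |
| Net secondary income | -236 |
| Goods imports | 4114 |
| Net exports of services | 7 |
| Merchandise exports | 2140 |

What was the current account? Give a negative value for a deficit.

Goods balance = 2140 - 4114 = -1974
Services balance = 7
Trade balance (goods + services) = -1974 + 7 = -1967
Net primary income = -198
Net secondary income = -236
Current account = -1967 + (-198) + (-236) = -2401

-2401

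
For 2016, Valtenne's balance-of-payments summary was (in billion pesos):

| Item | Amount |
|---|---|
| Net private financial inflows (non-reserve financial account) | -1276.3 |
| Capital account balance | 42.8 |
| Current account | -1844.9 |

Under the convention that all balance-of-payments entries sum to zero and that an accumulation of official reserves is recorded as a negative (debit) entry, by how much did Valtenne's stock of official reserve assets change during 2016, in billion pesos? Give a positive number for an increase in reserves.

-3078.4

Official reserve transactions balance = -((-1844.9) + 42.8 + (-1276.3)) = 3078.4
An accumulation of reserves is recorded as a debit (negative entry), so the change in the stock of reserves is the negative of that balance.
Change in official reserves = -(3078.4) = -3078.4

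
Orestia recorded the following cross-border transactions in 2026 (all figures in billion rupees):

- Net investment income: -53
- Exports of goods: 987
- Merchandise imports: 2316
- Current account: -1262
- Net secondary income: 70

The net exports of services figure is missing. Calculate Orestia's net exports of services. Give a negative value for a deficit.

50

Current account = goods balance + services balance + net primary income + net secondary income
Sum of the known components = -1312
Net exports of services = CA - (known components) = -1262 - (-1312) = 50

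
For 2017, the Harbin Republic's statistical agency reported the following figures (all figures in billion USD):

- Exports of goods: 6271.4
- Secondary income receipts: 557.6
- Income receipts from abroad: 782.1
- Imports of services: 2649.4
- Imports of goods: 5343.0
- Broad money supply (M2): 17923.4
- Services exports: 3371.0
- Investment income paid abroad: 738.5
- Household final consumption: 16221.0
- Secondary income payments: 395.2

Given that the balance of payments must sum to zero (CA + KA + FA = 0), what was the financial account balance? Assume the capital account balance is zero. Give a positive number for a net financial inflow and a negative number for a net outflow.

-1856.0

Goods balance = 6271.4 - 5343.0 = 928.4
Services balance = 3371.0 - 2649.4 = 721.6
Trade balance (goods + services) = 928.4 + 721.6 = 1650.0
Net primary income = 782.1 - 738.5 = 43.6
Net secondary income = 557.6 - 395.2 = 162.4
Current account = 1650.0 + 43.6 + 162.4 = 1856.0
Financial account = -(1856.0) = -1856.0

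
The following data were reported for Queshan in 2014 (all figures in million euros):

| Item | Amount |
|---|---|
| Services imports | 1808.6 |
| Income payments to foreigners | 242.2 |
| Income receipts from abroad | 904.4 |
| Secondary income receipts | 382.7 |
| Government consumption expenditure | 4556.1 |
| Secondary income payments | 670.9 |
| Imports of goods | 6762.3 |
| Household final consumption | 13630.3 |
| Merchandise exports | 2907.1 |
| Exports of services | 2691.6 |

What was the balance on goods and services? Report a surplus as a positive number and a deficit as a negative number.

-2972.2

Goods balance = 2907.1 - 6762.3 = -3855.2
Services balance = 2691.6 - 1808.6 = 883.0
Trade balance (goods + services) = -3855.2 + 883.0 = -2972.2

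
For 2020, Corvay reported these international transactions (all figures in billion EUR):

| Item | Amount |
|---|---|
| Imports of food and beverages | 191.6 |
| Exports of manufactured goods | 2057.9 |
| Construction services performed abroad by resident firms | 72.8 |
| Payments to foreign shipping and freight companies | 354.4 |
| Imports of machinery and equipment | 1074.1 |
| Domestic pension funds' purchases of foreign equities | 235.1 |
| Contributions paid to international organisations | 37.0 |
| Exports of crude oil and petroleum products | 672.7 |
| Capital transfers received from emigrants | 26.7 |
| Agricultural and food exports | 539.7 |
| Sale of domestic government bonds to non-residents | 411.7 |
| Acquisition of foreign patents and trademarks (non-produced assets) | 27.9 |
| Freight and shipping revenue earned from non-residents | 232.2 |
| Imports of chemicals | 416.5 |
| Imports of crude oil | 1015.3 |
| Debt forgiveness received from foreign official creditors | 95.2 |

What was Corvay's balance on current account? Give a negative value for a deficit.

486.4

Goods: 2057.9 + 539.7 + 672.7 - 191.6 - 416.5 - 1015.3 - 1074.1 = 572.8
Services: -354.4 + 232.2 + 72.8 = -49.4
Secondary income: -37.0
Current account = 572.8 + (-49.4) + (-37.0) = 486.4
(Excluded from the current account — financial account: domestic pension funds' purchases of foreign equities 235.1, sale of domestic government bonds to non-residents 411.7; capital account: capital transfers received from emigrants 26.7, acquisition of foreign patents and trademarks (non-produced assets) 27.9, debt forgiveness received from foreign official creditors 95.2.)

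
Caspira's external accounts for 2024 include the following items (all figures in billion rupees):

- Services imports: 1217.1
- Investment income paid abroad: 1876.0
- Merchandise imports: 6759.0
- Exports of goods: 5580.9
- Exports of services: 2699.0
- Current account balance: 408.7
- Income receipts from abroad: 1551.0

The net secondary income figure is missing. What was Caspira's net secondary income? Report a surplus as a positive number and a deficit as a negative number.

Current account = goods balance + services balance + net primary income + net secondary income
Sum of the known components = -21.2
Net secondary income = CA - (known components) = 408.7 - (-21.2) = 429.9

429.9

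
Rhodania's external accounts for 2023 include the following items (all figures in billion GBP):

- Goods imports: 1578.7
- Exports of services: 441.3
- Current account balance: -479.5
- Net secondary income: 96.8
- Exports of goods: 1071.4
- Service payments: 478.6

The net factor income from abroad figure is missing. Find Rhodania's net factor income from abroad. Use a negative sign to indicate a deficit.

-31.7

Current account = goods balance + services balance + net primary income + net secondary income
Sum of the known components = -447.8
Net factor income from abroad = CA - (known components) = -479.5 - (-447.8) = -31.7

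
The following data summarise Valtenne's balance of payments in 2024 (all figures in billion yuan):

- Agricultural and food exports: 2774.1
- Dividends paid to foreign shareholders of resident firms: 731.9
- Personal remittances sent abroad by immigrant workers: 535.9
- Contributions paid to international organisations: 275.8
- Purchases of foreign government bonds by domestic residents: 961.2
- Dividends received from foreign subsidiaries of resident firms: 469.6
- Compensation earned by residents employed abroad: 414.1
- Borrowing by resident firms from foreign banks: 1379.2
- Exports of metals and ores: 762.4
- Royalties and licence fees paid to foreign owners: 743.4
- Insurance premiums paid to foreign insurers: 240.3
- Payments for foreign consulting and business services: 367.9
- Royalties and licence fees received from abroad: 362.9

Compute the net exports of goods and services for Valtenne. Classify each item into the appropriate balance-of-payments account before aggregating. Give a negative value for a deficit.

2547.8

Goods: 2774.1 + 762.4 = 3536.5
Services: 362.9 - 367.9 - 240.3 - 743.4 = -988.7
Trade balance = 3536.5 + (-988.7) = 2547.8
(Excluded from the trade balance — primary income: dividends paid to foreign shareholders of resident firms 731.9, dividends received from foreign subsidiaries of resident firms 469.6, compensation earned by residents employed abroad 414.1; secondary income: personal remittances sent abroad by immigrant workers 535.9, contributions paid to international organisations 275.8; financial account: purchases of foreign government bonds by domestic residents 961.2, borrowing by resident firms from foreign banks 1379.2.)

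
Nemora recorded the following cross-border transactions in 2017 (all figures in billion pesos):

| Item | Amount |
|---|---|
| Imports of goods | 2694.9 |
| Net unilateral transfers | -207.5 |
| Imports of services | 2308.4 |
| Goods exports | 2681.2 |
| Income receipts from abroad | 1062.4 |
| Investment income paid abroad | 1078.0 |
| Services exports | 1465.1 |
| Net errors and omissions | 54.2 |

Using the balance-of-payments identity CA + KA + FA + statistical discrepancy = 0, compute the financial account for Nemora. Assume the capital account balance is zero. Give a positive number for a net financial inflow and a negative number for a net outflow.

1025.9

Goods balance = 2681.2 - 2694.9 = -13.7
Services balance = 1465.1 - 2308.4 = -843.3
Trade balance (goods + services) = -13.7 + (-843.3) = -857.0
Net primary income = 1062.4 - 1078.0 = -15.6
Net secondary income = -207.5
Current account = -857.0 + (-15.6) + (-207.5) = -1080.1
Financial account = -(-1080.1 + 54.2) = 1025.9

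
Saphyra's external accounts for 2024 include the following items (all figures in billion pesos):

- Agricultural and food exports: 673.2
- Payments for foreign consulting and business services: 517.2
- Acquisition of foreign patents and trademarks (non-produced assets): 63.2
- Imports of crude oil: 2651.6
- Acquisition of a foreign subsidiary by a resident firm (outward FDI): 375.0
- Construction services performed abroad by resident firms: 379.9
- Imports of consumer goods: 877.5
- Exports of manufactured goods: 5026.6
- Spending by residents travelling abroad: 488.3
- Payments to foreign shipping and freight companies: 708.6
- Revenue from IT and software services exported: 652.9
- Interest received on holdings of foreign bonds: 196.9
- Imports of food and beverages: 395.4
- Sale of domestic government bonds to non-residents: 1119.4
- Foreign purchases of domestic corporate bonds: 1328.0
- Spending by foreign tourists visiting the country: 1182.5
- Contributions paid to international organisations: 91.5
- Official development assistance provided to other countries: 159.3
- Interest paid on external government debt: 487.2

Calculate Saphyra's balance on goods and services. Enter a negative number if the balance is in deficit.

2276.5

Goods: 673.2 - 395.4 - 2651.6 - 877.5 + 5026.6 = 1775.3
Services: 1182.5 + 652.9 - 517.2 - 488.3 - 708.6 + 379.9 = 501.2
Trade balance = 1775.3 + 501.2 = 2276.5
(Excluded from the trade balance — capital account: acquisition of foreign patents and trademarks (non-produced assets) 63.2; financial account: acquisition of a foreign subsidiary by a resident firm (outward FDI) 375.0, sale of domestic government bonds to non-residents 1119.4, foreign purchases of domestic corporate bonds 1328.0; primary income: interest received on holdings of foreign bonds 196.9, interest paid on external government debt 487.2; secondary income: contributions paid to international organisations 91.5, official development assistance provided to other countries 159.3.)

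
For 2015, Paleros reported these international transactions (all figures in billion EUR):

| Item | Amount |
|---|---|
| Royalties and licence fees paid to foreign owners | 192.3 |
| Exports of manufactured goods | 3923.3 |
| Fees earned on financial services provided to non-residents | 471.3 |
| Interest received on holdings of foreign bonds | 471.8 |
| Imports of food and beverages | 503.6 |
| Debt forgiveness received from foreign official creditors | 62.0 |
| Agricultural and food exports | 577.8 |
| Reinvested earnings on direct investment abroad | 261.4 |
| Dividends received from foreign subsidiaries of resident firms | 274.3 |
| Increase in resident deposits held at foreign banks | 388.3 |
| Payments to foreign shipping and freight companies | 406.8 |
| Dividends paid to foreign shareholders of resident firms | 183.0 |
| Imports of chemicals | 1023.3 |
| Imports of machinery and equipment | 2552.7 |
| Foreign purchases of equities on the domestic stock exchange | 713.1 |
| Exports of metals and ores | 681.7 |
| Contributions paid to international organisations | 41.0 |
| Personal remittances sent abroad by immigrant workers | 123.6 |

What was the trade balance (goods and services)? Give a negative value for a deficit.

975.4

Goods: 577.8 + 3923.3 - 1023.3 - 503.6 + 681.7 - 2552.7 = 1103.2
Services: -406.8 + 471.3 - 192.3 = -127.8
Trade balance = 1103.2 + (-127.8) = 975.4
(Excluded from the trade balance — primary income: interest received on holdings of foreign bonds 471.8, reinvested earnings on direct investment abroad 261.4, dividends received from foreign subsidiaries of resident firms 274.3, dividends paid to foreign shareholders of resident firms 183.0; capital account: debt forgiveness received from foreign official creditors 62.0; financial account: increase in resident deposits held at foreign banks 388.3, foreign purchases of equities on the domestic stock exchange 713.1; secondary income: contributions paid to international organisations 41.0, personal remittances sent abroad by immigrant workers 123.6.)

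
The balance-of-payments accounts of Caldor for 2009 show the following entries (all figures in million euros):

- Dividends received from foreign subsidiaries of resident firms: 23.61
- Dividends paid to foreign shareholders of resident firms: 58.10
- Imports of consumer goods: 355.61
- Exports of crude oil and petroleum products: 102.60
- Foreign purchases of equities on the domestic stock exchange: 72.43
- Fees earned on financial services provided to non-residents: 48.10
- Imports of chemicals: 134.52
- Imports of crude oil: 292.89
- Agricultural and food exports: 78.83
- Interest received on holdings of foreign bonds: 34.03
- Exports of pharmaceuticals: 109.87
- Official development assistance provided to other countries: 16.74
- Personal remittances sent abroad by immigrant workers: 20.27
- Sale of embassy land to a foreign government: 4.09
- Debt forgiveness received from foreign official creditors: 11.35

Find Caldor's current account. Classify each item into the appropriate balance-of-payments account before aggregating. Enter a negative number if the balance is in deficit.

Goods: -292.89 + 78.83 + 102.60 - 134.52 + 109.87 - 355.61 = -491.72
Services: 48.10
Primary income: 34.03 - 58.10 + 23.61 = -0.46
Secondary income: -16.74 - 20.27 = -37.01
Current account = (-491.72) + 48.10 + (-0.46) + (-37.01) = -481.09
(Excluded from the current account — financial account: foreign purchases of equities on the domestic stock exchange 72.43; capital account: sale of embassy land to a foreign government 4.09, debt forgiveness received from foreign official creditors 11.35.)

-481.09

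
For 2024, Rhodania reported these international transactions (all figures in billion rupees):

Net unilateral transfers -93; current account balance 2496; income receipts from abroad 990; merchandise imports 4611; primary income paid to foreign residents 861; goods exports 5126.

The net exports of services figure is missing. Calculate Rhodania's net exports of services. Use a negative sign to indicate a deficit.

Current account = goods balance + services balance + net primary income + net secondary income
Sum of the known components = 551
Net exports of services = CA - (known components) = 2496 - 551 = 1945

1945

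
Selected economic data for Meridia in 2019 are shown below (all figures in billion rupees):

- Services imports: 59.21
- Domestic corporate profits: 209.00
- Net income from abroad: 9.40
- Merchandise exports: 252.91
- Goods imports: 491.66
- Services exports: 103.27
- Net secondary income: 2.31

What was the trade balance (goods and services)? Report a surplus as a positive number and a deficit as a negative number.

Goods balance = 252.91 - 491.66 = -238.75
Services balance = 103.27 - 59.21 = 44.06
Trade balance (goods + services) = -238.75 + 44.06 = -194.69

-194.69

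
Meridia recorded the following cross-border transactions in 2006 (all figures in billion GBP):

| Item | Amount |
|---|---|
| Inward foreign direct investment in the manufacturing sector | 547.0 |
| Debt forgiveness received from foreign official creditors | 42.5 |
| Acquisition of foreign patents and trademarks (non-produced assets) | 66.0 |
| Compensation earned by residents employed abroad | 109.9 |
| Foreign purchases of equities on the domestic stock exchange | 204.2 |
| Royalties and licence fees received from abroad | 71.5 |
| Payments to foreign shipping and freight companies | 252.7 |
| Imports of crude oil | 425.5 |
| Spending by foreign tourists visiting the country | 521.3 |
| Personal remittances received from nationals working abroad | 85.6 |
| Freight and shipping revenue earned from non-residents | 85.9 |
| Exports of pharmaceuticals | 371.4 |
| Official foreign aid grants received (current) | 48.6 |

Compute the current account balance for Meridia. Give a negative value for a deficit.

Goods: -425.5 + 371.4 = -54.1
Services: 71.5 + 521.3 - 252.7 + 85.9 = 426.0
Primary income: 109.9
Secondary income: 48.6 + 85.6 = 134.2
Current account = (-54.1) + 426.0 + 109.9 + 134.2 = 616.0
(Excluded from the current account — financial account: inward foreign direct investment in the manufacturing sector 547.0, foreign purchases of equities on the domestic stock exchange 204.2; capital account: debt forgiveness received from foreign official creditors 42.5, acquisition of foreign patents and trademarks (non-produced assets) 66.0.)

616.0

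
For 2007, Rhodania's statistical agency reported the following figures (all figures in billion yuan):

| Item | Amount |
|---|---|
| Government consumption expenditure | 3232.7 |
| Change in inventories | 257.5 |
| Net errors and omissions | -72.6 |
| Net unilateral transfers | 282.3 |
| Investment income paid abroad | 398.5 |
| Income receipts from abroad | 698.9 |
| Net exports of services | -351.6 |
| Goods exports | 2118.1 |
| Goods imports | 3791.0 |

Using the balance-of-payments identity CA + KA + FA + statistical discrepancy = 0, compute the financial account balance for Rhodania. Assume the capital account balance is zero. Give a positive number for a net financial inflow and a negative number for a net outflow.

1514.4

Goods balance = 2118.1 - 3791.0 = -1672.9
Services balance = -351.6
Trade balance (goods + services) = -1672.9 + (-351.6) = -2024.5
Net primary income = 698.9 - 398.5 = 300.4
Net secondary income = 282.3
Current account = -2024.5 + 300.4 + 282.3 = -1441.8
Financial account = -(-1441.8 + (-72.6)) = 1514.4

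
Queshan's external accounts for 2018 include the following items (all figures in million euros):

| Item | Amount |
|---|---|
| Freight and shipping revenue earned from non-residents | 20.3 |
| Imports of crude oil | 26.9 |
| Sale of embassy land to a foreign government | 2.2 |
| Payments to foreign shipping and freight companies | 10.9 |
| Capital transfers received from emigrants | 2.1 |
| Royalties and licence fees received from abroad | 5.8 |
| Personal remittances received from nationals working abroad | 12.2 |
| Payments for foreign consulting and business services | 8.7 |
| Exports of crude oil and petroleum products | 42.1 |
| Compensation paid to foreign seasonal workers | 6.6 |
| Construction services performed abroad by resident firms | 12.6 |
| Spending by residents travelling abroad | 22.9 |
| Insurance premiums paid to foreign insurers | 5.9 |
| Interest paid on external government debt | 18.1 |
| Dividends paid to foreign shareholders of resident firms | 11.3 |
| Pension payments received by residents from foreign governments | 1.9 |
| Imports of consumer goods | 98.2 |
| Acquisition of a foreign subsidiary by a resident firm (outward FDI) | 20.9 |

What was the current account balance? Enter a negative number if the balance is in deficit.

Goods: 42.1 - 26.9 - 98.2 = -83.0
Services: 12.6 + 20.3 - 5.9 - 10.9 + 5.8 - 22.9 - 8.7 = -9.7
Primary income: -18.1 - 11.3 - 6.6 = -36.0
Secondary income: 12.2 + 1.9 = 14.1
Current account = (-83.0) + (-9.7) + (-36.0) + 14.1 = -114.6
(Excluded from the current account — capital account: sale of embassy land to a foreign government 2.2, capital transfers received from emigrants 2.1; financial account: acquisition of a foreign subsidiary by a resident firm (outward FDI) 20.9.)

-114.6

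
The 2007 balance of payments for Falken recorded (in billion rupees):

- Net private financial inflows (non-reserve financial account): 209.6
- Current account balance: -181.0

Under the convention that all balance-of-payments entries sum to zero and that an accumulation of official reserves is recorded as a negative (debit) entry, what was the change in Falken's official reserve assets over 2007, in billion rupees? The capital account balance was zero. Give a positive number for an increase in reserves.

28.6

Official reserve transactions balance = -((-181.0) + 209.6) = -28.6
An accumulation of reserves is recorded as a debit (negative entry), so the change in the stock of reserves is the negative of that balance.
Change in official reserves = -(-28.6) = 28.6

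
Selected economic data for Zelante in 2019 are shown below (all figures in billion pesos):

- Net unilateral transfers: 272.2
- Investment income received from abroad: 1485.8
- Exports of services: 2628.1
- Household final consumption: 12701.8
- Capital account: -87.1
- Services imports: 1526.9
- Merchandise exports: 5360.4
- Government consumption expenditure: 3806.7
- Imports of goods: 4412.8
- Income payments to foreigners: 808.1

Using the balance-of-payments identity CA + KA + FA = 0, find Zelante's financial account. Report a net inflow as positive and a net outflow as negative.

Goods balance = 5360.4 - 4412.8 = 947.6
Services balance = 2628.1 - 1526.9 = 1101.2
Trade balance (goods + services) = 947.6 + 1101.2 = 2048.8
Net primary income = 1485.8 - 808.1 = 677.7
Net secondary income = 272.2
Current account = 2048.8 + 677.7 + 272.2 = 2998.7
Financial account = -(2998.7 + (-87.1)) = -2911.6

-2911.6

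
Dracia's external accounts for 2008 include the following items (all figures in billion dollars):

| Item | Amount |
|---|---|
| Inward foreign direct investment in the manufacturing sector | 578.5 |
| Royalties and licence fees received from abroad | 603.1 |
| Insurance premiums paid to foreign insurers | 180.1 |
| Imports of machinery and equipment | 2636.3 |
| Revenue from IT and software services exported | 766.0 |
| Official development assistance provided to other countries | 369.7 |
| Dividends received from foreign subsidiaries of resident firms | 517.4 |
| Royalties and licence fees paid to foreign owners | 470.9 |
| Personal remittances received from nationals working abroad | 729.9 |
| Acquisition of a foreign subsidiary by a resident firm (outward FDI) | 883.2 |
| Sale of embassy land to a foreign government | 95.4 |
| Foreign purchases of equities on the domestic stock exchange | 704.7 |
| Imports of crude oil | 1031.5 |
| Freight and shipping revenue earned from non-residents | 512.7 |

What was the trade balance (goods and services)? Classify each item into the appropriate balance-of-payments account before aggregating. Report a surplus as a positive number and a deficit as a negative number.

Goods: -1031.5 - 2636.3 = -3667.8
Services: 766.0 - 180.1 - 470.9 + 512.7 + 603.1 = 1230.8
Trade balance = -3667.8 + 1230.8 = -2437.0
(Excluded from the trade balance — financial account: inward foreign direct investment in the manufacturing sector 578.5, acquisition of a foreign subsidiary by a resident firm (outward FDI) 883.2, foreign purchases of equities on the domestic stock exchange 704.7; secondary income: official development assistance provided to other countries 369.7, personal remittances received from nationals working abroad 729.9; primary income: dividends received from foreign subsidiaries of resident firms 517.4; capital account: sale of embassy land to a foreign government 95.4.)

-2437.0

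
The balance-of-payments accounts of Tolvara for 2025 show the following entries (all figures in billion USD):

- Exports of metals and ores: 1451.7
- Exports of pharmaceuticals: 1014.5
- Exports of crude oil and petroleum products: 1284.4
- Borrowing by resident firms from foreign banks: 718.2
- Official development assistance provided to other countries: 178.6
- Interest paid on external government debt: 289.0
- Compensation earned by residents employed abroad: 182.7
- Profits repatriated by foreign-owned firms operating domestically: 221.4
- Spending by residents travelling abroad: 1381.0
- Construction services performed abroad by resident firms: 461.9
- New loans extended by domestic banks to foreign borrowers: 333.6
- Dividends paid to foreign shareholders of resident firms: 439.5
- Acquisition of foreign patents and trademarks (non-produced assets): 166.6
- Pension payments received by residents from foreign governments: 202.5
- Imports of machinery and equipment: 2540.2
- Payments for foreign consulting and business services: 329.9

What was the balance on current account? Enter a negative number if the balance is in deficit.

-781.9

Goods: 1014.5 - 2540.2 + 1451.7 + 1284.4 = 1210.4
Services: -1381.0 + 461.9 - 329.9 = -1249.0
Primary income: 182.7 - 289.0 - 221.4 - 439.5 = -767.2
Secondary income: 202.5 - 178.6 = 23.9
Current account = 1210.4 + (-1249.0) + (-767.2) + 23.9 = -781.9
(Excluded from the current account — financial account: borrowing by resident firms from foreign banks 718.2, new loans extended by domestic banks to foreign borrowers 333.6; capital account: acquisition of foreign patents and trademarks (non-produced assets) 166.6.)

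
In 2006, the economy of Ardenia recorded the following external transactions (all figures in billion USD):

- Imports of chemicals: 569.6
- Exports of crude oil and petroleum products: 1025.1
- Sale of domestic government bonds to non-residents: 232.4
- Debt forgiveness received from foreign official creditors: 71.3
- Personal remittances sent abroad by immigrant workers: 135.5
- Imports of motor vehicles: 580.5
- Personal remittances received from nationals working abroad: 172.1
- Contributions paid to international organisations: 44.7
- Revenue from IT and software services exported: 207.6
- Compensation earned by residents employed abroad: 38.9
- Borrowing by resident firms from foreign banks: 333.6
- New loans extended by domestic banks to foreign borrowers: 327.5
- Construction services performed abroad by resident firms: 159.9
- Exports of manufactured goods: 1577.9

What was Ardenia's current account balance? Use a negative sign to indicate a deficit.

1851.2

Goods: -580.5 + 1577.9 + 1025.1 - 569.6 = 1452.9
Services: 159.9 + 207.6 = 367.5
Primary income: 38.9
Secondary income: -135.5 - 44.7 + 172.1 = -8.1
Current account = 1452.9 + 367.5 + 38.9 + (-8.1) = 1851.2
(Excluded from the current account — financial account: sale of domestic government bonds to non-residents 232.4, borrowing by resident firms from foreign banks 333.6, new loans extended by domestic banks to foreign borrowers 327.5; capital account: debt forgiveness received from foreign official creditors 71.3.)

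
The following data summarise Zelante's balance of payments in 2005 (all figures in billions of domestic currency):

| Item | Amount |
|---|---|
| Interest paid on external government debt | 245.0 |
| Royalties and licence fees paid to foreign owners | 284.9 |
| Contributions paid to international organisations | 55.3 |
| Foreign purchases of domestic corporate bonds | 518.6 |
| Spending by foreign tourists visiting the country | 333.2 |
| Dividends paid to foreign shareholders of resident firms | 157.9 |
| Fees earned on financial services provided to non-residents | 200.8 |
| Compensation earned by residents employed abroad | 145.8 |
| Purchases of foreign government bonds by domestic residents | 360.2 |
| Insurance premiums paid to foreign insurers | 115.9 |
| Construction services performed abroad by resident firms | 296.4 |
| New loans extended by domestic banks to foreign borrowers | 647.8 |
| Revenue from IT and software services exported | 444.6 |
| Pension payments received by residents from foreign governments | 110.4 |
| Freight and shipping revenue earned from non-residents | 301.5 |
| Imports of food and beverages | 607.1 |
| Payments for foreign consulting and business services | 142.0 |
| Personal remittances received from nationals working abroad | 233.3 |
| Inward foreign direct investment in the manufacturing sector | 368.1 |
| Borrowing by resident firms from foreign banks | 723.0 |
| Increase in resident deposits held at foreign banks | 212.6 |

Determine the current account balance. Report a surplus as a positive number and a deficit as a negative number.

457.9

Goods: -607.1
Services: 200.8 + 333.2 + 296.4 - 284.9 + 301.5 - 142.0 + 444.6 - 115.9 = 1033.7
Primary income: -245.0 - 157.9 + 145.8 = -257.1
Secondary income: -55.3 + 233.3 + 110.4 = 288.4
Current account = (-607.1) + 1033.7 + (-257.1) + 288.4 = 457.9
(Excluded from the current account — financial account: foreign purchases of domestic corporate bonds 518.6, purchases of foreign government bonds by domestic residents 360.2, new loans extended by domestic banks to foreign borrowers 647.8, inward foreign direct investment in the manufacturing sector 368.1, borrowing by resident firms from foreign banks 723.0, increase in resident deposits held at foreign banks 212.6.)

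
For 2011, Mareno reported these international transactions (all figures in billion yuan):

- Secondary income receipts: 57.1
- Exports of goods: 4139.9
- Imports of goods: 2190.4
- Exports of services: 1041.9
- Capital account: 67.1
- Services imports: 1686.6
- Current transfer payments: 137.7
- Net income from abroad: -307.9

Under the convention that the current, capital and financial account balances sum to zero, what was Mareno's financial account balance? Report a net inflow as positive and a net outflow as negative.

Goods balance = 4139.9 - 2190.4 = 1949.5
Services balance = 1041.9 - 1686.6 = -644.7
Trade balance (goods + services) = 1949.5 + (-644.7) = 1304.8
Net primary income = -307.9
Net secondary income = 57.1 - 137.7 = -80.6
Current account = 1304.8 + (-307.9) + (-80.6) = 916.3
Financial account = -(916.3 + 67.1) = -983.4

-983.4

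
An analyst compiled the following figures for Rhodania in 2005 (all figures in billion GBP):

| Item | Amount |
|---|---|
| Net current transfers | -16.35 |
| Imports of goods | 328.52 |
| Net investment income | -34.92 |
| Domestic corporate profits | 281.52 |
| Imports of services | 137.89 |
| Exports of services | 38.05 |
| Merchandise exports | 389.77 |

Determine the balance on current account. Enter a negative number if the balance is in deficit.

Goods balance = 389.77 - 328.52 = 61.25
Services balance = 38.05 - 137.89 = -99.84
Trade balance (goods + services) = 61.25 + (-99.84) = -38.59
Net primary income = -34.92
Net secondary income = -16.35
Current account = -38.59 + (-34.92) + (-16.35) = -89.86

-89.86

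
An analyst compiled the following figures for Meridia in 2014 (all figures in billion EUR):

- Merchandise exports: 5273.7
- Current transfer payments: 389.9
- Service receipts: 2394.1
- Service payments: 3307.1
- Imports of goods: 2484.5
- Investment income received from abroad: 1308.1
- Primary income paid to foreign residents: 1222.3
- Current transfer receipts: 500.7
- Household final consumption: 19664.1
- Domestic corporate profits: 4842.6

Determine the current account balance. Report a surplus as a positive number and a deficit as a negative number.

2072.8

Goods balance = 5273.7 - 2484.5 = 2789.2
Services balance = 2394.1 - 3307.1 = -913.0
Trade balance (goods + services) = 2789.2 + (-913.0) = 1876.2
Net primary income = 1308.1 - 1222.3 = 85.8
Net secondary income = 500.7 - 389.9 = 110.8
Current account = 1876.2 + 85.8 + 110.8 = 2072.8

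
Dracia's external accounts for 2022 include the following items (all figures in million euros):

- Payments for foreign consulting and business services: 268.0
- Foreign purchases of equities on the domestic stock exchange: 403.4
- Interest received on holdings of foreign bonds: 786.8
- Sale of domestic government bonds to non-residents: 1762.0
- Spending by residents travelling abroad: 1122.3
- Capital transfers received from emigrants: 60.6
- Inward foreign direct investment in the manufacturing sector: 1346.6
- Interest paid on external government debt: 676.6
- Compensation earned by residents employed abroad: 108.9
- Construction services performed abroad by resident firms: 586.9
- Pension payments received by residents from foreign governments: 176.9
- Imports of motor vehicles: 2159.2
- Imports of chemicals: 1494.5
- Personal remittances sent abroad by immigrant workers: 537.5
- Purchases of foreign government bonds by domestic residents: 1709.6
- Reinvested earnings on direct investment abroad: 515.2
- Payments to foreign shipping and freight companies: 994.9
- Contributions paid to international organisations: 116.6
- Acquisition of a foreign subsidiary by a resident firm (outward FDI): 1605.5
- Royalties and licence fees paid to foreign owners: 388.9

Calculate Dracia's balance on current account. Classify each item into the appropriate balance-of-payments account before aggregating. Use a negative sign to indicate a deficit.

Goods: -1494.5 - 2159.2 = -3653.7
Services: -388.9 + 586.9 - 1122.3 - 994.9 - 268.0 = -2187.2
Primary income: -676.6 + 515.2 + 108.9 + 786.8 = 734.3
Secondary income: -537.5 + 176.9 - 116.6 = -477.2
Current account = (-3653.7) + (-2187.2) + 734.3 + (-477.2) = -5583.8
(Excluded from the current account — financial account: foreign purchases of equities on the domestic stock exchange 403.4, sale of domestic government bonds to non-residents 1762.0, inward foreign direct investment in the manufacturing sector 1346.6, purchases of foreign government bonds by domestic residents 1709.6, acquisition of a foreign subsidiary by a resident firm (outward FDI) 1605.5; capital account: capital transfers received from emigrants 60.6.)

-5583.8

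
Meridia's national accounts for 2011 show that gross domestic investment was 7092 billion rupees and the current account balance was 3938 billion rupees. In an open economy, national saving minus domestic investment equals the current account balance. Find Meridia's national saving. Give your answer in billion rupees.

S = I + CA = 7092 + 3938 = 11030

11030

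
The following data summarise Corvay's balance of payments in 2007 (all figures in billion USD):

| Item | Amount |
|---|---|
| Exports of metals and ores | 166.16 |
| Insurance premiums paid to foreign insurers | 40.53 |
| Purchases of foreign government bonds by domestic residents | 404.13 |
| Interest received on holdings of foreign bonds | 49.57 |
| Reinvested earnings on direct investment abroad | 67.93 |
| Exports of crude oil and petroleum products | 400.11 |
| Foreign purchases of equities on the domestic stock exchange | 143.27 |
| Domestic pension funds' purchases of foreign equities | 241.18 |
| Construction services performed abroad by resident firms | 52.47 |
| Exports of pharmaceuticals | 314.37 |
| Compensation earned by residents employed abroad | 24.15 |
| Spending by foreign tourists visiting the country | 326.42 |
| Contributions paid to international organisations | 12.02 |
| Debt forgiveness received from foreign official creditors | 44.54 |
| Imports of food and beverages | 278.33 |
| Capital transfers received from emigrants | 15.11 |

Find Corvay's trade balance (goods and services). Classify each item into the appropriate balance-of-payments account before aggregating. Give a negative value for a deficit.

Goods: 166.16 - 278.33 + 314.37 + 400.11 = 602.31
Services: 52.47 - 40.53 + 326.42 = 338.36
Trade balance = 602.31 + 338.36 = 940.67
(Excluded from the trade balance — financial account: purchases of foreign government bonds by domestic residents 404.13, foreign purchases of equities on the domestic stock exchange 143.27, domestic pension funds' purchases of foreign equities 241.18; primary income: interest received on holdings of foreign bonds 49.57, reinvested earnings on direct investment abroad 67.93, compensation earned by residents employed abroad 24.15; secondary income: contributions paid to international organisations 12.02; capital account: debt forgiveness received from foreign official creditors 44.54, capital transfers received from emigrants 15.11.)

940.67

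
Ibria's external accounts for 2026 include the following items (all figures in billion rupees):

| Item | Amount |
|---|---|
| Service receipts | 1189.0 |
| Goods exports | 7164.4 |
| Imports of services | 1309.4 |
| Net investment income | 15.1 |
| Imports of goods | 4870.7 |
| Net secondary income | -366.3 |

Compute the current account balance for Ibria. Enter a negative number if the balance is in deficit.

1822.1

Goods balance = 7164.4 - 4870.7 = 2293.7
Services balance = 1189.0 - 1309.4 = -120.4
Trade balance (goods + services) = 2293.7 + (-120.4) = 2173.3
Net primary income = 15.1
Net secondary income = -366.3
Current account = 2173.3 + 15.1 + (-366.3) = 1822.1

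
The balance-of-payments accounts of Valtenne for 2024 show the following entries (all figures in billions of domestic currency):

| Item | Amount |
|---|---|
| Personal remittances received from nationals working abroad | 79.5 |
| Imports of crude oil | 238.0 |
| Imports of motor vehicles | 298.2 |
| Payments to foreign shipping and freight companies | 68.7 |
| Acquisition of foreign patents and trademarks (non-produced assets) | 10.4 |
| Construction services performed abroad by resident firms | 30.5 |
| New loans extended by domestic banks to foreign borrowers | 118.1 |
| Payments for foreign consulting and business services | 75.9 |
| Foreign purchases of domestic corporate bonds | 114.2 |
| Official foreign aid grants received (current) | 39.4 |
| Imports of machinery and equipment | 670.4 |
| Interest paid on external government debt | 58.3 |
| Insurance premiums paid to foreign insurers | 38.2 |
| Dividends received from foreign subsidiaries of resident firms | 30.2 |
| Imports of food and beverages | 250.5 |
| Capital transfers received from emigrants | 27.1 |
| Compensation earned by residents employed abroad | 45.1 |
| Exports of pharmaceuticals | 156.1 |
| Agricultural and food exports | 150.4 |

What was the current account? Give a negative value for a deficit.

Goods: -670.4 - 298.2 - 250.5 + 150.4 + 156.1 - 238.0 = -1150.6
Services: -38.2 + 30.5 - 75.9 - 68.7 = -152.3
Primary income: 30.2 + 45.1 - 58.3 = 17.0
Secondary income: 39.4 + 79.5 = 118.9
Current account = (-1150.6) + (-152.3) + 17.0 + 118.9 = -1167.0
(Excluded from the current account — capital account: acquisition of foreign patents and trademarks (non-produced assets) 10.4, capital transfers received from emigrants 27.1; financial account: new loans extended by domestic banks to foreign borrowers 118.1, foreign purchases of domestic corporate bonds 114.2.)

-1167.0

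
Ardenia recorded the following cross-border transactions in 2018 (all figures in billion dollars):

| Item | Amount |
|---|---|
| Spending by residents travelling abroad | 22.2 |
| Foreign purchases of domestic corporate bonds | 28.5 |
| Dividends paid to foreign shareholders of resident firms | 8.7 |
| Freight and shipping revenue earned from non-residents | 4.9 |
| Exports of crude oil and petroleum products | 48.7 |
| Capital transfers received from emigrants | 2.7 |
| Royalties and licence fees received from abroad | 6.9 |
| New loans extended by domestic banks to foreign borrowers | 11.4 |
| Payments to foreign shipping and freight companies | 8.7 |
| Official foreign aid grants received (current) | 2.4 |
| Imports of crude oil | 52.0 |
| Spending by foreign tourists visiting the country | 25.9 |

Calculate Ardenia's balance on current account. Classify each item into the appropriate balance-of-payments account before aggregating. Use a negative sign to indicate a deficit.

-2.8

Goods: -52.0 + 48.7 = -3.3
Services: 6.9 - 22.2 - 8.7 + 25.9 + 4.9 = 6.8
Primary income: -8.7
Secondary income: 2.4
Current account = (-3.3) + 6.8 + (-8.7) + 2.4 = -2.8
(Excluded from the current account — financial account: foreign purchases of domestic corporate bonds 28.5, new loans extended by domestic banks to foreign borrowers 11.4; capital account: capital transfers received from emigrants 2.7.)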